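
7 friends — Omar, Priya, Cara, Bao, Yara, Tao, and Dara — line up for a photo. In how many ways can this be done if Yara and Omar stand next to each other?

Place the 5 others and the Yara-Omar pair as 6 objects in a line; the pair has 2 internal arrangements.
That gives 2 × 6! = 2 × 720 = 1440.

1440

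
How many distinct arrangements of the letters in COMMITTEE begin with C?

With the first slot taken by C, it remains to arrange the other 8 letters (OMMITTEE).
Those 8 letters have E appearing twice, M appearing twice, and T appearing twice, giving (8)!/(2!·2!·2!) = 5040.

5040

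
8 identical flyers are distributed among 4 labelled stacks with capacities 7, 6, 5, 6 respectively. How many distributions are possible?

146

Without the upper bounds there are C(11,3) = 165 ways to split 8 among 4 stacks.
Subtract solutions that violate a single cap (substitute x_i' = x_i − (cap_i+1)): x_1 ≥ 8 gives C(3,3) = 1; x_2 ≥ 7 gives C(4,3) = 4; x_3 ≥ 6 gives C(5,3) = 10; x_4 ≥ 7 gives C(4,3) = 4. Together 19.
No two caps can be exceeded simultaneously, so the pair terms are all 0.
By inclusion–exclusion the count is 165 − 19 + 0 = 146.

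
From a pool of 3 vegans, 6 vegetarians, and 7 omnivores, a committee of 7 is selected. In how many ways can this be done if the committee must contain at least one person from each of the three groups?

9569

Total 7-person selections from all 16: C(16,7) = 11440.
Subtract selections that omit an entire group: no vegans → C(13,7) = 1716; no vegetarians → C(10,7) = 120; no omnivores → C(9,7) = 36.
Add back selections omitting two groups (i.e. drawn from a single group): C(3,7) + C(6,7) + C(7,7) = 1.
By inclusion–exclusion: 11440 − 1872 + 1 = 9569.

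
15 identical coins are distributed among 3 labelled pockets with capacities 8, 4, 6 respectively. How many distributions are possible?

Without the upper bounds there are C(17,2) = 136 ways to split 15 among 3 pockets.
Subtract solutions that violate a single cap (substitute x_i' = x_i − (cap_i+1)): x_1 ≥ 9 gives C(8,2) = 28; x_2 ≥ 5 gives C(12,2) = 66; x_3 ≥ 7 gives C(10,2) = 45. Together 139.
Add back pairs where two caps are both exceeded: 3 + 0 + 10 = 13.
By inclusion–exclusion the count is 136 − 139 + 13 = 10.

10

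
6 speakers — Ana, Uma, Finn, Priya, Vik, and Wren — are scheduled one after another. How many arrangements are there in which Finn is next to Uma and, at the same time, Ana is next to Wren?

Treat {Finn,Uma} as one block (2 orders) and {Ana,Wren} as another (2 orders).
That leaves 4 units to arrange: 2 × 2 × 4! = 4 × 24 = 96.

96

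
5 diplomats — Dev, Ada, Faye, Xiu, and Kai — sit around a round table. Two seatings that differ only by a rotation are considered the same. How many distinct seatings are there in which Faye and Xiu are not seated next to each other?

All circular seatings of 5 people number (4)! = 24.
Seatings with Faye beside Xiu: treat them as a block with 2 internal orders, giving 2 × (3)! = 12.
Subtracting, 24 − 12 = 12.

12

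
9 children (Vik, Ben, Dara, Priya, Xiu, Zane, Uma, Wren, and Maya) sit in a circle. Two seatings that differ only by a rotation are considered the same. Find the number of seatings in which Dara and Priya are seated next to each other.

Glue Dara and Priya into a block (2 internal orders). Seating 8 units around a circle gives (7)! arrangements.
So 2 × (7)! = 2 × 5040 = 10080.

10080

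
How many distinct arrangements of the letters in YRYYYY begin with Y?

Fix Y in the first position and arrange the remaining 5 letters.
Those 5 letters have Y appearing 4 times, giving (5)!/(4!) = 5.

5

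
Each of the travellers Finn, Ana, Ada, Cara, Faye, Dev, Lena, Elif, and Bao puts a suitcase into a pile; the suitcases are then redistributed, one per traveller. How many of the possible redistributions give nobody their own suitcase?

133496

Let Aᵢ be the assignments in which traveller i gets their own suitcase. We want the size of the complement of A₁∪…∪A_9.
By inclusion–exclusion this is Σ_{j=0}^{9} (−1)^j C(9,j)·(9−j)!.
Computing: 362880 − 362880 + 181440 − 60480 + 15120 − 3024 + 504 − 72 + 9 − 1 = 133496.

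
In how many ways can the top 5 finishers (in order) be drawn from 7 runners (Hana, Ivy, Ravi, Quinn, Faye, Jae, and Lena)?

2520

This is an ordered selection of 5 from 7: P(7,5).
That gives 7 × 6 × 5 × 4 × 3 = 2520.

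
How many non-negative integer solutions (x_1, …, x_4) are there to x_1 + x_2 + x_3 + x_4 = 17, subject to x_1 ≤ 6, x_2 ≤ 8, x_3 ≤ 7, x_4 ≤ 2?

Without the upper bounds there are C(20,3) = 1140 ways to split 17 among 4 variables.
Subtract solutions that violate a single cap (substitute x_i' = x_i − (cap_i+1)): x_1 ≥ 7 gives C(13,3) = 286; x_2 ≥ 9 gives C(11,3) = 165; x_3 ≥ 8 gives C(12,3) = 220; x_4 ≥ 3 gives C(17,3) = 680. Together 1351.
Add back pairs where two caps are both exceeded: 4 + 10 + 120 + 1 + 56 + 84 = 275.
By inclusion–exclusion the count is 1140 − 1351 + 275 = 64.

64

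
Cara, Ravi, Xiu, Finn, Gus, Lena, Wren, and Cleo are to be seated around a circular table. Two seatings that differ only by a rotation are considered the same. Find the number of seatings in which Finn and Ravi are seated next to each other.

1440

Treat {Finn, Ravi} as one unit (2 internal orders) and seat the resulting 7 units around the table: (6)! circular arrangements.
So 2 × (6)! = 2 × 720 = 1440.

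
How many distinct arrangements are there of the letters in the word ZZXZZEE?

105

ZZXZZEE has 7 letters with E appearing twice and Z appearing 4 times.
Dividing 7! = 5040 by 4!·2! = 48 for the repeated letters gives 105.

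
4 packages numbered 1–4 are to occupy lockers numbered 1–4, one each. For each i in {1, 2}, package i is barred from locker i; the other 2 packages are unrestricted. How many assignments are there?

14

Let Aᵢ (for i ∈ {1, 2}) be the placements that put package i in its forbidden locker. Any j of these fix j positions, leaving (4−j)! ways to fill the rest, and there are C(2,j) ways to pick which j.
By inclusion–exclusion, the number of valid placements is Σ_{j=0}^{2} (−1)^j C(2,j)·(4−j)!.
Computing: 24 − 12 + 2 = 14.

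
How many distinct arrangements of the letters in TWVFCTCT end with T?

Fix T in the last position and arrange the remaining 7 letters.
Those 7 letters have C appearing twice and T appearing twice, giving (7)!/(2!·2!) = 1260.

1260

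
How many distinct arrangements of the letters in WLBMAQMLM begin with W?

3360

Fix W in the first position and arrange the remaining 8 letters.
Those 8 letters have L appearing twice and M appearing 3 times, giving (8)!/(3!·2!) = 3360.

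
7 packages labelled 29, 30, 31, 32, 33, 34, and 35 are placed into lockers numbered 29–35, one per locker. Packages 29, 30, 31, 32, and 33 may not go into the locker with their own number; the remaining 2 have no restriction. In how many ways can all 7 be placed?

2428

Let Aᵢ (for 29 ≤ i ≤ 33) be the placements that put package i in its forbidden locker. Any j of these fix j positions, leaving (7−j)! ways to fill the rest, and there are C(5,j) ways to pick which j.
By inclusion–exclusion, the number of valid placements is Σ_{j=0}^{5} (−1)^j C(5,j)·(7−j)!.
Computing: 5040 − 3600 + 1200 − 240 + 30 − 2 = 2428.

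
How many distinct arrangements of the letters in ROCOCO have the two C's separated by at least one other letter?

There are 6!/(3!·2!) = 60 arrangements of ROCOCO in total.
If the two C's are adjacent, glue them into one block, leaving 5 items to arrange: (5)!/(3!) = 20 ways.
Hence 60 − 20 = 40.

40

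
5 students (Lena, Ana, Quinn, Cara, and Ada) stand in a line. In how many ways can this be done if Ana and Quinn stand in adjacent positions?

48

Glue Ana and Quinn into one block (2 internal orders), leaving 4 units to arrange in a row.
That gives 2 × 4! = 2 × 24 = 48.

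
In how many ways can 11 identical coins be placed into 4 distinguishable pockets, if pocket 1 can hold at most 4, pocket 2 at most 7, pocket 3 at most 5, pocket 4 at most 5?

Without the upper bounds there are C(14,3) = 364 ways to split 11 among 4 pockets.
Subtract solutions that violate a single cap (substitute x_i' = x_i − (cap_i+1)): x_1 ≥ 5 gives C(9,3) = 84; x_2 ≥ 8 gives C(6,3) = 20; x_3 ≥ 6 gives C(8,3) = 56; x_4 ≥ 6 gives C(8,3) = 56. Together 216.
Add back pairs where two caps are both exceeded: 0 + 1 + 1 + 0 + 0 + 0 = 2.
By inclusion–exclusion the count is 364 − 216 + 2 = 150.

150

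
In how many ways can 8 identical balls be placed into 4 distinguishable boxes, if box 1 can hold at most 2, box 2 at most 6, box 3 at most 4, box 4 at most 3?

Ignoring the caps, the number of non-negative solutions to x_1+…+x_4 = 8 is C(11,3) = 165.
Subtract solutions that violate a single cap (substitute x_i' = x_i − (cap_i+1)): x_1 ≥ 3 gives C(8,3) = 56; x_2 ≥ 7 gives C(4,3) = 4; x_3 ≥ 5 gives C(6,3) = 20; x_4 ≥ 4 gives C(7,3) = 35. Together 115.
Add back pairs where two caps are both exceeded: 0 + 1 + 4 + 0 + 0 + 0 = 5.
By inclusion–exclusion the count is 165 − 115 + 5 = 55.

55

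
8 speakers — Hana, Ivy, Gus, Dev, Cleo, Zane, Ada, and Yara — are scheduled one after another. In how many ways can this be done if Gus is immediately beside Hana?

10080

Treat {Gus, Hana} as a single unit. There are 7 units to order, and the pair itself can be ordered 2 ways.
That gives 2 × 7! = 2 × 5040 = 10080.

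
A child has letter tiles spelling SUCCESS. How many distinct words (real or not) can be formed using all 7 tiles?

420

The 7 letters of SUCCESS have repeats: C appearing twice and S appearing 3 times.
The number of distinct arrangements is 7!/(3!·2!) = 5040/12 = 420.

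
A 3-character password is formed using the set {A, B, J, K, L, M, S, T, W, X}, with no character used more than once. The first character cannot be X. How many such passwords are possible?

648

The first character has 10−1 = 9 choices (anything except X).
The remaining 2 characters are filled from the other 9 symbols without repetition: 9 × 8 = 72.
Total: 9 × 72 = 648.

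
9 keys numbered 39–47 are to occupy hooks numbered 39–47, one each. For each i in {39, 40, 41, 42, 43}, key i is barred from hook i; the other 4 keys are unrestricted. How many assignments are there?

205056

Let Aᵢ (for 39 ≤ i ≤ 43) be the placements that put key i in its forbidden hook. Any j of these fix j positions, leaving (9−j)! ways to fill the rest, and there are C(5,j) ways to pick which j.
By inclusion–exclusion, the number of valid placements is Σ_{j=0}^{5} (−1)^j C(5,j)·(9−j)!.
Computing: 362880 − 201600 + 50400 − 7200 + 600 − 24 = 205056.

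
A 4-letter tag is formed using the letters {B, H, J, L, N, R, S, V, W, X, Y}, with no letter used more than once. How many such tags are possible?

With no repetition, fill the 4 letters in order: 11 choices, then 10, down to 8.
11 × 10 × 9 × 8 = 7920.

7920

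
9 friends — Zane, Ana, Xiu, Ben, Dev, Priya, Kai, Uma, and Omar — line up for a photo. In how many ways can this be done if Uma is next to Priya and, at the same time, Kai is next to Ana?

Treat {Uma,Priya} as one block (2 orders) and {Kai,Ana} as another (2 orders).
That leaves 7 units to arrange: 2 × 2 × 7! = 4 × 5040 = 20160.

20160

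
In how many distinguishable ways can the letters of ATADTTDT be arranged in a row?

420

ATADTTDT has 8 letters with A appearing twice, D appearing twice, and T appearing 4 times.
The number of distinct arrangements is 8!/(4!·2!·2!) = 40320/96 = 420.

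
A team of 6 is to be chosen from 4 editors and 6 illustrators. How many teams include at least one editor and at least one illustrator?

209

Total 6-person selections from all 10: C(10,6) = 210.
Subtract selections that omit an entire group: no editors → C(6,6) = 1; no illustrators → C(4,6) = 0.
Both groups omitted at once is impossible, so 210 − 1 = 209.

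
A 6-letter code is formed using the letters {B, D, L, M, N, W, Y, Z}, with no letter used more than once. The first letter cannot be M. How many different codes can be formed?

The first letter has 8−1 = 7 choices (anything except M).
The remaining 5 letters are filled from the other 7 symbols without repetition: 7 × 6 × 5 × 4 × 3 = 2520.
Total: 7 × 2520 = 17640.

17640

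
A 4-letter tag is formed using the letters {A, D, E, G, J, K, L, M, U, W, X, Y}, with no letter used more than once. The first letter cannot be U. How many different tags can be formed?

The first letter has 12−1 = 11 choices (anything except U).
The remaining 3 letters are filled from the other 11 symbols without repetition: 11 × 10 × 9 = 990.
Total: 11 × 990 = 10890.

10890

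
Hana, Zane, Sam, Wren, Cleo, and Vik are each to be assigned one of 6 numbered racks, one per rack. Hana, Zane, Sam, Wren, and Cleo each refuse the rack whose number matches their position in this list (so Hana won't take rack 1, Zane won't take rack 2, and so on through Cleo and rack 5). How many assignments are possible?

Let Aᵢ (for 1 ≤ i ≤ 5) be the placements that put person i in their forbidden rack. Any j of these fix j positions, leaving (6−j)! ways to fill the rest, and there are C(5,j) ways to pick which j.
By inclusion–exclusion, the number of valid placements is Σ_{j=0}^{5} (−1)^j C(5,j)·(6−j)!.
Computing: 720 − 600 + 240 − 60 + 10 − 1 = 309.

309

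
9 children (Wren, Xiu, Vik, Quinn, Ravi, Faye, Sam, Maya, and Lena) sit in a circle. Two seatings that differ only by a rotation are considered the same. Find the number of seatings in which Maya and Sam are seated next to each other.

Treat {Maya, Sam} as one unit (2 internal orders) and seat the resulting 8 units around the table: (7)! circular arrangements.
So 2 × (7)! = 2 × 5040 = 10080.

10080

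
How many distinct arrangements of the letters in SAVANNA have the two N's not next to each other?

Total arrangements of SAVANNA: 7!/(3!·2!) = 420.
If the two N's are adjacent, glue them into one block, leaving 6 items to arrange: (6)!/(3!) = 120 ways.
Hence 420 − 120 = 300.

300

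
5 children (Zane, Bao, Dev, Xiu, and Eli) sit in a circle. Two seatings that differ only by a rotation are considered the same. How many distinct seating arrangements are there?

24

Around a circle, 5 distinct people have 5!/5 = (4)! = 24 rotationally distinct seatings.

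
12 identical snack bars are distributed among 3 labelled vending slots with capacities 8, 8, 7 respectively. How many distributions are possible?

By stars and bars, unrestricted non-negative solutions to x_1+…+x_3 = 12 number C(12+2,2) = 91.
Subtract solutions that violate a single cap (substitute x_i' = x_i − (cap_i+1)): x_1 ≥ 9 gives C(5,2) = 10; x_2 ≥ 9 gives C(5,2) = 10; x_3 ≥ 8 gives C(6,2) = 15. Together 35.
No two caps can be exceeded simultaneously, so the pair terms are all 0.
By inclusion–exclusion the count is 91 − 35 + 0 = 56.

56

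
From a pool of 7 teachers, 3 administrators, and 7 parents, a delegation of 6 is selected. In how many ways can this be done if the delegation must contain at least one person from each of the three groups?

8967

Total 6-person selections from all 17: C(17,6) = 12376.
Selections missing a whole group: no teachers → C(10,6) = 210; no administrators → C(14,6) = 3003; no parents → C(10,6) = 210.
Add back selections omitting two groups (i.e. drawn from a single group): C(7,6) + C(3,6) + C(7,6) = 14.
By inclusion–exclusion: 12376 − 3423 + 14 = 8967.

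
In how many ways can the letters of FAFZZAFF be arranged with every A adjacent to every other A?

105

Treat the 2 copies of A as a single block. The multiset to arrange is then {AA, F, F, F, F, Z, Z}, 7 items in all.
That gives (7)!/(4!·2!) = 105 arrangements.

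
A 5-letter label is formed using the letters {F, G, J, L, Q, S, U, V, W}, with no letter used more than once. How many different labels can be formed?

15120

With no repetition, fill the 5 letters in order: 9 choices, then 8, down to 5.
That product is 9 × 8 × 7 × 6 × 5 = 15120.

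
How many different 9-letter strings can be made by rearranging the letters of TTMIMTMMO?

TTMIMTMMO has 9 letters with M appearing 4 times and T appearing 3 times.
The number of distinct arrangements is 9!/(4!·3!) = 362880/144 = 2520.

2520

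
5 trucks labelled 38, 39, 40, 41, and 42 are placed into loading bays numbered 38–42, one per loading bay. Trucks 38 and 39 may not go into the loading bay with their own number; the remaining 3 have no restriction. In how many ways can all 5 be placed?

Let Aᵢ (for i ∈ {38, 39}) be the placements that put truck i in its forbidden loading bay. Any j of these fix j positions, leaving (5−j)! ways to fill the rest, and there are C(2,j) ways to pick which j.
By inclusion–exclusion, the number of valid placements is Σ_{j=0}^{2} (−1)^j C(2,j)·(5−j)!.
Computing: 120 − 48 + 6 = 78.

78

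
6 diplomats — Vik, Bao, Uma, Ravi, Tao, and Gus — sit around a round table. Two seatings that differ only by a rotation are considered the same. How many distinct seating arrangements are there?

Seat Vik anywhere (absorbing the rotational symmetry), then permute the other 5: (5)! = 120.

120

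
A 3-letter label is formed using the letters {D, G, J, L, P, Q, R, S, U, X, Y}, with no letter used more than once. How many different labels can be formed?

990

This is a permutation of 3 out of 11: P(11,3) = 11!/8!.
11 × 10 × 9 = 990.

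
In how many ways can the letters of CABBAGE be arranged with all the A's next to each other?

Treat the 2 copies of A as a single block. The multiset to arrange is then {AA, B, B, C, E, G}, 6 items in all.
That gives (6)!/(2!) = 360 arrangements.

360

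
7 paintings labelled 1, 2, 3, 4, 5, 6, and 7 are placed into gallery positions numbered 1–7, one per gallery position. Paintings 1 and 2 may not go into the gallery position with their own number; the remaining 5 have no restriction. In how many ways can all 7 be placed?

3720

Let Aᵢ (for i ∈ {1, 2}) be the placements that put painting i in its forbidden gallery position. Any j of these fix j positions, leaving (7−j)! ways to fill the rest, and there are C(2,j) ways to pick which j.
By inclusion–exclusion, the number of valid placements is Σ_{j=0}^{2} (−1)^j C(2,j)·(7−j)!.
Computing: 5040 − 1440 + 120 = 3720.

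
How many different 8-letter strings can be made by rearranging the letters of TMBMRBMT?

1680

The 8 letters of TMBMRBMT have repeats: B appearing twice, M appearing 3 times, and T appearing twice.
The number of distinct arrangements is 8!/(3!·2!·2!) = 40320/24 = 1680.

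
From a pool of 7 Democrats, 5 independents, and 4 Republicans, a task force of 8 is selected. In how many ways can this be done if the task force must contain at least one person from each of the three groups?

12201

Total 8-person selections from all 16: C(16,8) = 12870.
Subtract selections that omit an entire group: no Democrats → C(9,8) = 9; no independents → C(11,8) = 165; no Republicans → C(12,8) = 495.
Add back selections omitting two groups (i.e. drawn from a single group): C(7,8) + C(5,8) + C(4,8) = 0.
By inclusion–exclusion: 12870 − 669 + 0 = 12201.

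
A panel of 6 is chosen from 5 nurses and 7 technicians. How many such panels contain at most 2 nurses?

462

Split by how many nurses are chosen (0 through 2).
Sum: C(5,0)·C(7,6) + C(5,1)·C(7,5) + C(5,2)·C(7,4) = 7 + 105 + 350 = 462.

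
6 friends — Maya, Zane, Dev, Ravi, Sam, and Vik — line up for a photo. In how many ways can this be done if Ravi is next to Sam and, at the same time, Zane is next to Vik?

96

Treat {Ravi,Sam} as one block (2 orders) and {Zane,Vik} as another (2 orders).
That leaves 4 units to arrange: 2 × 2 × 4! = 4 × 24 = 96.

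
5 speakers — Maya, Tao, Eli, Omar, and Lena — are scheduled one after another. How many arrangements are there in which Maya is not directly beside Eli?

There are 5! = 120 arrangements in all. If Maya and Eli are adjacent, merging them into one block gives 2·(4)! = 48 arrangements.
So 120 − 48 = 72 arrangements keep them apart.

72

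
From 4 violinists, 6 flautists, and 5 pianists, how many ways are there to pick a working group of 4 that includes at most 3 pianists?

1360

Split by how many pianists are chosen (0 through 3).
Sum: C(5,0)·C(10,4) + C(5,1)·C(10,3) + C(5,2)·C(10,2) + C(5,3)·C(10,1) = 210 + 600 + 450 + 100 = 1360.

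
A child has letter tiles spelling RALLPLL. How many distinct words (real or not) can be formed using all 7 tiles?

RALLPLL has 7 letters with L appearing 4 times.
Dividing 7! = 5040 by 4! = 24 for the repeated letters gives 210.

210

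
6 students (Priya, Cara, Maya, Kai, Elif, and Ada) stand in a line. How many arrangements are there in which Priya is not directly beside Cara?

480

There are 6! = 720 arrangements in all. If Priya and Cara are adjacent, merging them into one block gives 2·(5)! = 240 arrangements.
So 720 − 240 = 480 arrangements keep them apart.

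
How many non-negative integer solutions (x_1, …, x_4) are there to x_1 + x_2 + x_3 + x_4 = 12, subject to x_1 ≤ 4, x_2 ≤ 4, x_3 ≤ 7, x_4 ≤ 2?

44

By stars and bars, unrestricted non-negative solutions to x_1+…+x_4 = 12 number C(12+3,3) = 455.
Subtract solutions that violate a single cap (substitute x_i' = x_i − (cap_i+1)): x_1 ≥ 5 gives C(10,3) = 120; x_2 ≥ 5 gives C(10,3) = 120; x_3 ≥ 8 gives C(7,3) = 35; x_4 ≥ 3 gives C(12,3) = 220. Together 495.
Add back pairs where two caps are both exceeded: 10 + 0 + 35 + 0 + 35 + 4 = 84.
By inclusion–exclusion the count is 455 − 495 + 84 = 44.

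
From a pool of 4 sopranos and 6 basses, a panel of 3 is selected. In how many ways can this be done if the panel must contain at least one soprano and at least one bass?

96

Unrestricted: C(10,3) = 120 ways to pick any 3 of the 10.
Selections missing a whole group: no sopranos → C(6,3) = 20; no basses → C(4,3) = 4.
Both groups omitted at once is impossible, so 120 − 24 = 96.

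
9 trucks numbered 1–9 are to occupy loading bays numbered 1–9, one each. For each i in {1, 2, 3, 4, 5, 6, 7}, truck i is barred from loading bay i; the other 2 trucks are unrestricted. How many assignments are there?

Let Aᵢ (for 1 ≤ i ≤ 7) be the placements that put truck i in its forbidden loading bay. Any j of these fix j positions, leaving (9−j)! ways to fill the rest, and there are C(7,j) ways to pick which j.
By inclusion–exclusion, the number of valid placements is Σ_{j=0}^{7} (−1)^j C(7,j)·(9−j)!.
Computing: 362880 − 282240 + 105840 − 25200 + 4200 − 504 + 42 − 2 = 165016.

165016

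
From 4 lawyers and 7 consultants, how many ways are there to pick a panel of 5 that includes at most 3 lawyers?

Split by how many lawyers are chosen (0 through 3).
Sum: C(4,0)·C(7,5) + C(4,1)·C(7,4) + C(4,2)·C(7,3) + C(4,3)·C(7,2) = 21 + 140 + 210 + 84 = 455.

455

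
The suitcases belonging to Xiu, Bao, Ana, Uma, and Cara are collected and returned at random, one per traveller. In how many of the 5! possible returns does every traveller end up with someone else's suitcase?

44

This is the derangement count D_5: permutations of 5 items with no fixed point.
By inclusion–exclusion this is Σ_{j=0}^{5} (−1)^j C(5,j)·(5−j)!.
Computing: 120 − 120 + 60 − 20 + 5 − 1 = 44.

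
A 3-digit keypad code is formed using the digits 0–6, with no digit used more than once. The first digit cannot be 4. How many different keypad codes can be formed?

The first digit has 7−1 = 6 choices (anything except 4).
The remaining 2 digits are filled from the other 6 symbols without repetition: 6 × 5 = 30.
Total: 6 × 30 = 180.

180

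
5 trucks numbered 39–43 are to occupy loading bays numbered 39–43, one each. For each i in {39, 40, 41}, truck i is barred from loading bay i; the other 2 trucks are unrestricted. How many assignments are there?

Let Aᵢ (for i ∈ {39, 40, 41}) be the placements that put truck i in its forbidden loading bay. Any j of these fix j positions, leaving (5−j)! ways to fill the rest, and there are C(3,j) ways to pick which j.
By inclusion–exclusion, the number of valid placements is Σ_{j=0}^{3} (−1)^j C(3,j)·(5−j)!.
Computing: 120 − 72 + 18 − 2 = 64.

64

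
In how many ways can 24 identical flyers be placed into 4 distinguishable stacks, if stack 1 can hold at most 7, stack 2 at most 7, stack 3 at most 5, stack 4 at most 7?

10

Without the upper bounds there are C(27,3) = 2925 ways to split 24 among 4 stacks.
Subtract solutions that violate a single cap (substitute x_i' = x_i − (cap_i+1)): x_1 ≥ 8 gives C(19,3) = 969; x_2 ≥ 8 gives C(19,3) = 969; x_3 ≥ 6 gives C(21,3) = 1330; x_4 ≥ 8 gives C(19,3) = 969. Together 4237.
Add back pairs where two caps are both exceeded: 165 + 286 + 165 + 286 + 165 + 286 = 1353.
Subtract triples: 10 + 1 + 10 + 10 = 31.
By inclusion–exclusion the count is 2925 − 4237 + 1353 − 31 = 10.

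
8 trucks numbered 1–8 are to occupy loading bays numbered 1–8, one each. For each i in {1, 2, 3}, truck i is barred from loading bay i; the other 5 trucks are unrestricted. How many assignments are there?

Let Aᵢ (for i ∈ {1, 2, 3}) be the placements that put truck i in its forbidden loading bay. Any j of these fix j positions, leaving (8−j)! ways to fill the rest, and there are C(3,j) ways to pick which j.
By inclusion–exclusion, the number of valid placements is Σ_{j=0}^{3} (−1)^j C(3,j)·(8−j)!.
Computing: 40320 − 15120 + 2160 − 120 = 27240.

27240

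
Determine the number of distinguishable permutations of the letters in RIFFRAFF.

Letter multiplicities in RIFFRAFF: A×1, F×4, I×1, R×2.
The number of distinct arrangements is 8!/(4!·2!) = 40320/48 = 840.

840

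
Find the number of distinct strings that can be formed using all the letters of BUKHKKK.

BUKHKKK has 7 letters with K appearing 4 times.
So there are 7! / (4!) = 210 distinguishable arrangements.

210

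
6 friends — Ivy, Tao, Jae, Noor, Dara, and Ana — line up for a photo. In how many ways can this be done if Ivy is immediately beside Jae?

Treat {Ivy, Jae} as a single unit. There are 5 units to order, and the pair itself can be ordered 2 ways.
That gives 2 × 5! = 2 × 120 = 240.

240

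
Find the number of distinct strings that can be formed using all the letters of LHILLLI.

The 7 letters of LHILLLI have repeats: I appearing twice and L appearing 4 times.
So there are 7! / (4!·2!) = 105 distinguishable arrangements.

105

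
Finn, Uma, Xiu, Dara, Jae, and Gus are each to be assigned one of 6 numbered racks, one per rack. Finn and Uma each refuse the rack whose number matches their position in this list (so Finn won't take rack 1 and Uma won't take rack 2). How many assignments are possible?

504

Let Aᵢ (for i ∈ {1, 2}) be the placements that put person i in their forbidden rack. Any j of these fix j positions, leaving (6−j)! ways to fill the rest, and there are C(2,j) ways to pick which j.
By inclusion–exclusion, the number of valid placements is Σ_{j=0}^{2} (−1)^j C(2,j)·(6−j)!.
Computing: 720 − 240 + 24 = 504.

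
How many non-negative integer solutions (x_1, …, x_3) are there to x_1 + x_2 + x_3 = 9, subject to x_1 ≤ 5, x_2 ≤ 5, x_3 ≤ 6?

By stars and bars, unrestricted non-negative solutions to x_1+…+x_3 = 9 number C(9+2,2) = 55.
Subtract solutions that violate a single cap (substitute x_i' = x_i − (cap_i+1)): x_1 ≥ 6 gives C(5,2) = 10; x_2 ≥ 6 gives C(5,2) = 10; x_3 ≥ 7 gives C(4,2) = 6. Together 26.
No two caps can be exceeded simultaneously, so the pair terms are all 0.
By inclusion–exclusion the count is 55 − 26 + 0 = 29.

29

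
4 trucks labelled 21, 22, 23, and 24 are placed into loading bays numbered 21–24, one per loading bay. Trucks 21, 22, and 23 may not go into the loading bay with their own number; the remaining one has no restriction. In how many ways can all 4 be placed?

11

Let Aᵢ (for i ∈ {21, 22, 23}) be the placements that put truck i in its forbidden loading bay. Any j of these fix j positions, leaving (4−j)! ways to fill the rest, and there are C(3,j) ways to pick which j.
By inclusion–exclusion, the number of valid placements is Σ_{j=0}^{3} (−1)^j C(3,j)·(4−j)!.
Computing: 24 − 18 + 6 − 1 = 11.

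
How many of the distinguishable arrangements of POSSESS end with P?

30

Fix P in the last position and arrange the remaining 6 letters.
Those 6 letters have S appearing 4 times, giving (6)!/(4!) = 30.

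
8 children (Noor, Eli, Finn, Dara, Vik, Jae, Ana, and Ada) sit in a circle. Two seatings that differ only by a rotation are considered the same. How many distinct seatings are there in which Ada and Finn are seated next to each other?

Treat {Ada, Finn} as one unit (2 internal orders) and seat the resulting 7 units around the table: (6)! circular arrangements.
So 2 × (6)! = 2 × 720 = 1440.

1440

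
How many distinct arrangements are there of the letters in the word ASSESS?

ASSESS has 6 letters with S appearing 4 times.
Dividing 6! = 720 by 4! = 24 for the repeated letters gives 30.

30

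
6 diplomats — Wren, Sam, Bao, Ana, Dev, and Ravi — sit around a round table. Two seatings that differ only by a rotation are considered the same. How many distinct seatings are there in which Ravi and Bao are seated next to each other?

Glue Ravi and Bao into a block (2 internal orders). Seating 5 units around a circle gives (4)! arrangements.
So 2 × (4)! = 2 × 24 = 48.

48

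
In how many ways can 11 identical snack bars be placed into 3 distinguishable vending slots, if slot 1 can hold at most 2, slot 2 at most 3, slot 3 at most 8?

6

By stars and bars, unrestricted non-negative solutions to x_1+…+x_3 = 11 number C(11+2,2) = 78.
Subtract solutions that violate a single cap (substitute x_i' = x_i − (cap_i+1)): x_1 ≥ 3 gives C(10,2) = 45; x_2 ≥ 4 gives C(9,2) = 36; x_3 ≥ 9 gives C(4,2) = 6. Together 87.
Add back pairs where two caps are both exceeded: 15 + 0 + 0 = 15.
By inclusion–exclusion the count is 78 − 87 + 15 = 6.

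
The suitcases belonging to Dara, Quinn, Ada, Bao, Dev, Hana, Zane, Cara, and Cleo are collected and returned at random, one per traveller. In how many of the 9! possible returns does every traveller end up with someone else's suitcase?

This is the derangement count D_9: permutations of 9 items with no fixed point.
By inclusion–exclusion this is Σ_{j=0}^{9} (−1)^j C(9,j)·(9−j)!.
Computing: 362880 − 362880 + 181440 − 60480 + 15120 − 3024 + 504 − 72 + 9 − 1 = 133496.

133496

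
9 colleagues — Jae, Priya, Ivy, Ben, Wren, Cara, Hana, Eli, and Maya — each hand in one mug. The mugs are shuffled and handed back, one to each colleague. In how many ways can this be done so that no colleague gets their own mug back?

Count assignments avoiding every fixed point. For any j of the 9 colleagues fixed to their own mug, the other 9−j can be arranged in (9−j)! ways.
By inclusion–exclusion this is Σ_{j=0}^{9} (−1)^j C(9,j)·(9−j)!.
Computing: 362880 − 362880 + 181440 − 60480 + 15120 − 3024 + 504 − 72 + 9 − 1 = 133496.

133496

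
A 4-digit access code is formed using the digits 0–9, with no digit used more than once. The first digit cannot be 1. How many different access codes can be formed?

The first digit has 10−1 = 9 choices (anything except 1).
The remaining 3 digits are filled from the other 9 symbols without repetition: 9 × 8 × 7 = 504.
Total: 9 × 504 = 4536.

4536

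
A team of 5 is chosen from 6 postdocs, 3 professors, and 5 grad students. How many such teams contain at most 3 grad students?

1956

Split by how many grad students are chosen (0 through 3).
Sum: C(5,0)·C(9,5) + C(5,1)·C(9,4) + C(5,2)·C(9,3) + C(5,3)·C(9,2) = 126 + 630 + 840 + 360 = 1956.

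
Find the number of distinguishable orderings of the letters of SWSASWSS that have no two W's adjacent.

Total arrangements of SWSASWSS: 8!/(5!·2!) = 168.
If the two W's are adjacent, glue them into one block, leaving 7 items to arrange: (7)!/(5!) = 42 ways.
Subtracting, 168 − 42 = 126 arrangements keep the W's apart.

126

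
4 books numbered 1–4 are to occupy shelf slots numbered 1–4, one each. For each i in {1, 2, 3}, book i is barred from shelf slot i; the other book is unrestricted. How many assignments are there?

11

Let Aᵢ (for i ∈ {1, 2, 3}) be the placements that put book i in its forbidden shelf slot. Any j of these fix j positions, leaving (4−j)! ways to fill the rest, and there are C(3,j) ways to pick which j.
By inclusion–exclusion, the number of valid placements is Σ_{j=0}^{3} (−1)^j C(3,j)·(4−j)!.
Computing: 24 − 18 + 6 − 1 = 11.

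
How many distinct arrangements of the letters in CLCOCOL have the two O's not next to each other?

150

There are 7!/(3!·2!·2!) = 210 arrangements of CLCOCOL in total.
If the two O's are adjacent, glue them into one block, leaving 6 items to arrange: (6)!/(3!·2!) = 60 ways.
Subtracting, 210 − 60 = 150 arrangements keep the O's apart.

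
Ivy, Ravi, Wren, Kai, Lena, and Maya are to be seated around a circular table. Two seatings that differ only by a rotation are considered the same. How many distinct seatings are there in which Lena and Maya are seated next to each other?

48

Treat {Lena, Maya} as one unit (2 internal orders) and seat the resulting 5 units around the table: (4)! circular arrangements.
So 2 × (4)! = 2 × 24 = 48.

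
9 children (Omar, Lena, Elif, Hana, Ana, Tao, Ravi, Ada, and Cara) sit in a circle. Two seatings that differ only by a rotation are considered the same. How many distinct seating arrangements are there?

40320

Seat Omar anywhere (absorbing the rotational symmetry), then permute the other 8: (8)! = 40320.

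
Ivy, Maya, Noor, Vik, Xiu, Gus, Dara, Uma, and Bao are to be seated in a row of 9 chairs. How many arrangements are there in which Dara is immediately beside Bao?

80640

Place the 7 others and the Dara-Bao pair as 8 objects in a line; the pair has 2 internal arrangements.
So the count is 2·(8)! = 80640.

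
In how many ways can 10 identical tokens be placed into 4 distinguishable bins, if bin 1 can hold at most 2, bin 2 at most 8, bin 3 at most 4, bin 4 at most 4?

By stars and bars, unrestricted non-negative solutions to x_1+…+x_4 = 10 number C(10+3,3) = 286.
Subtract solutions that violate a single cap (substitute x_i' = x_i − (cap_i+1)): x_1 ≥ 3 gives C(10,3) = 120; x_2 ≥ 9 gives C(4,3) = 4; x_3 ≥ 5 gives C(8,3) = 56; x_4 ≥ 5 gives C(8,3) = 56. Together 236.
Add back pairs where two caps are both exceeded: 0 + 10 + 10 + 0 + 0 + 1 = 21.
By inclusion–exclusion the count is 286 − 236 + 21 = 71.

71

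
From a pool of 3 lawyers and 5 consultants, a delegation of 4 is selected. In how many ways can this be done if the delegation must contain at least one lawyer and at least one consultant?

Total 4-person selections from all 8: C(8,4) = 70.
Subtract selections that omit an entire group: no lawyers → C(5,4) = 5; no consultants → C(3,4) = 0.
Both groups omitted at once is impossible, so 70 − 5 = 65.

65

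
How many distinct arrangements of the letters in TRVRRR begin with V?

With the first slot taken by V, it remains to arrange the other 5 letters (TRRRR).
Those 5 letters have R appearing 4 times, giving (5)!/(4!) = 5.

5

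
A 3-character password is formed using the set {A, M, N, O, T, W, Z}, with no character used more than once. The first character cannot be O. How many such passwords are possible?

The first character has 7−1 = 6 choices (anything except O).
The remaining 2 characters are filled from the other 6 symbols without repetition: 6 × 5 = 30.
Total: 6 × 30 = 180.

180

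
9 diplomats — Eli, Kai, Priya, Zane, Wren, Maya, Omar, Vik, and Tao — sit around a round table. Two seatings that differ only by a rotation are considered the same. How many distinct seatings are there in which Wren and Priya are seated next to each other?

Treat {Wren, Priya} as one unit (2 internal orders) and seat the resulting 8 units around the table: (7)! circular arrangements.
So 2 × (7)! = 2 × 5040 = 10080.

10080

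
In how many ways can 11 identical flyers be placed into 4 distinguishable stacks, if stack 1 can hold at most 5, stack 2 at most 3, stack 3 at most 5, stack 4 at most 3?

48

By stars and bars, unrestricted non-negative solutions to x_1+…+x_4 = 11 number C(11+3,3) = 364.
Subtract solutions that violate a single cap (substitute x_i' = x_i − (cap_i+1)): x_1 ≥ 6 gives C(8,3) = 56; x_2 ≥ 4 gives C(10,3) = 120; x_3 ≥ 6 gives C(8,3) = 56; x_4 ≥ 4 gives C(10,3) = 120. Together 352.
Add back pairs where two caps are both exceeded: 4 + 0 + 4 + 4 + 20 + 4 = 36.
By inclusion–exclusion the count is 364 − 352 + 36 = 48.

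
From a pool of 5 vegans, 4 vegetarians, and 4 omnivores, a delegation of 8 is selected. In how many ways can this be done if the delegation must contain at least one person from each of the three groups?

Total 8-person selections from all 13: C(13,8) = 1287.
Selections missing a whole group: no vegans → C(8,8) = 1; no vegetarians → C(9,8) = 9; no omnivores → C(9,8) = 9.
Add back selections omitting two groups (i.e. drawn from a single group): C(5,8) + C(4,8) + C(4,8) = 0.
By inclusion–exclusion: 1287 − 19 + 0 = 1268.

1268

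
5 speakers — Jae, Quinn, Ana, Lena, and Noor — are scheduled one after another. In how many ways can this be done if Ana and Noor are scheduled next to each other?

48

Place the 3 others and the Ana-Noor pair as 4 objects in a line; the pair has 2 internal arrangements.
So the count is 2·(4)! = 48.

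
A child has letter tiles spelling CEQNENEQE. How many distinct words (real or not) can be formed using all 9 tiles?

3780

Letter multiplicities in CEQNENEQE: C×1, E×4, N×2, Q×2.
So there are 9! / (4!·2!·2!) = 3780 distinguishable arrangements.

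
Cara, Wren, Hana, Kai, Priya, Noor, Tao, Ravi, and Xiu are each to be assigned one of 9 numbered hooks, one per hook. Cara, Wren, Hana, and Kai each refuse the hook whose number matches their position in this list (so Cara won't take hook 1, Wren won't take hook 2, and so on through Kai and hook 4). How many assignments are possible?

229080

Let Aᵢ (for 1 ≤ i ≤ 4) be the placements that put person i in their forbidden hook. Any j of these fix j positions, leaving (9−j)! ways to fill the rest, and there are C(4,j) ways to pick which j.
By inclusion–exclusion, the number of valid placements is Σ_{j=0}^{4} (−1)^j C(4,j)·(9−j)!.
Computing: 362880 − 161280 + 30240 − 2880 + 120 = 229080.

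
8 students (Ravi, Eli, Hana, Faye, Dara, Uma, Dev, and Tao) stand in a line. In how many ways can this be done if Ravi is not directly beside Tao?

Of the 8! = 40320 arrangements, those with Ravi and Tao adjacent number 2 × 7! = 10080 (treat the pair as a block with 2 internal orders).
Complementary counting: 40320 − 10080 = 30240.

30240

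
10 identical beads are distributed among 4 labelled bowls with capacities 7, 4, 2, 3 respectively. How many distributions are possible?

Ignoring the caps, the number of non-negative solutions to x_1+…+x_4 = 10 is C(13,3) = 286.
Subtract solutions that violate a single cap (substitute x_i' = x_i − (cap_i+1)): x_1 ≥ 8 gives C(5,3) = 10; x_2 ≥ 5 gives C(8,3) = 56; x_3 ≥ 3 gives C(10,3) = 120; x_4 ≥ 4 gives C(9,3) = 84. Together 270.
Add back pairs where two caps are both exceeded: 0 + 0 + 0 + 10 + 4 + 20 = 34.
By inclusion–exclusion the count is 286 − 270 + 34 = 50.

50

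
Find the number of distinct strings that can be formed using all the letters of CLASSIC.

1260

The 7 letters of CLASSIC have repeats: C appearing twice and S appearing twice.
Dividing 7! = 5040 by 2!·2! = 4 for the repeated letters gives 1260.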